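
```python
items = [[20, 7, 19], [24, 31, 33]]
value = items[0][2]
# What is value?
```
Trace:
  items=[[20, 7, 19], [24, 31, 33]]
  items=[[20, 7, 19], [24, 31, 33]], value=19

Final answer: 19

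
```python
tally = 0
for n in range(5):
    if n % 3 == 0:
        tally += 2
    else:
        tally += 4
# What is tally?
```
Trace:
  tally=0
  tally=2, n=0
  tally=6, n=1
  tally=10, n=2
  tally=12, n=3
  tally=16, n=4

Final answer: 16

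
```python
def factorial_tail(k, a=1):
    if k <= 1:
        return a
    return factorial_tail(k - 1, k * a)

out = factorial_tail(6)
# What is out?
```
Call trace:
factorial_tail(k=6, a=1)
  factorial_tail(k=5, a=6)
    factorial_tail(k=4, a=30)
      factorial_tail(k=3, a=120)
        factorial_tail(k=2, a=360)
          factorial_tail(k=1, a=720)
          -> return 720
        -> return 720
      -> return 720
    -> return 720
  -> return 720
-> return 720

Final answer: 720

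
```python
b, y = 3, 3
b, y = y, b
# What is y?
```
Trace:
  b=3, y=3
  b=3, y=3

Final answer: 3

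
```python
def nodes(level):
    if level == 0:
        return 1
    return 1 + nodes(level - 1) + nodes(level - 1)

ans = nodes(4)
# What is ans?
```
Call trace (a repeated sub-call is expanded the first time; later identical calls just restate its return value):
nodes(level=4)
  nodes(level=3)
    nodes(level=2)
      nodes(level=1)
        nodes(level=0)
        -> return 1
        nodes(level=0)
        -> return 1
      -> return 3
      nodes(level=1) -> return 3  (same call as traced above)
    -> return 7
    nodes(level=2) -> return 7  (same call as traced above)
  -> return 15
  nodes(level=3) -> return 15  (same call as traced above)
-> return 31

Final answer: 31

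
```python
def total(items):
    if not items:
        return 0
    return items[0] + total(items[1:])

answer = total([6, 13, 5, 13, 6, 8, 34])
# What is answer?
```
Call trace:
total(items=[6, 13, 5, 13, 6, 8, 34])
  total(items=[13, 5, 13, 6, 8, 34])
    total(items=[5, 13, 6, 8, 34])
      total(items=[13, 6, 8, 34])
        total(items=[6, 8, 34])
          total(items=[8, 34])
            total(items=[34])
              total(items=[])
              -> return 0
            -> return 34
          -> return 42
        -> return 48
      -> return 61
    -> return 66
  -> return 79
-> return 85

Final answer: 85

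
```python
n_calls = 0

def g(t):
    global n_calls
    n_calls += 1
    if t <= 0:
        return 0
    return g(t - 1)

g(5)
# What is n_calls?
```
Call trace:
g(t=5)
  g(t=4)
    g(t=3)
      g(t=2)
        g(t=1)
          g(t=0)
          -> return 0
        -> return 0
      -> return 0
    -> return 0
  -> return 0
-> return 0

n_calls is incremented once per call. g is entered once for each t = 5, 4, 3, 2, 1, 0 (the t <= 0 call returns without recursing), i.e. 5 + 1 calls.
n_calls = 6

Final answer: 6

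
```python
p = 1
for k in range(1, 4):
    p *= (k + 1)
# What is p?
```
Trace:
  p=1
  p=2, k=1
  p=6, k=2
  p=24, k=3

Final answer: 24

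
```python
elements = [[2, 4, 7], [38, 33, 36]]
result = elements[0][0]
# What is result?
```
Trace:
  elements=[[2, 4, 7], [38, 33, 36]]
  elements=[[2, 4, 7], [38, 33, 36]], result=2

Final answer: 2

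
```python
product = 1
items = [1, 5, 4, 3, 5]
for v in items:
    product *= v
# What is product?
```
Trace:
  product=1
  product=1, v=1
  product=5, v=5
  product=20, v=4
  product=60, v=3
  product=300, v=5

Final answer: 300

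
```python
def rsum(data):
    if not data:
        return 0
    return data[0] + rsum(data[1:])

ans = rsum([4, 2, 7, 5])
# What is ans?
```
Call trace:
rsum(data=[4, 2, 7, 5])
  rsum(data=[2, 7, 5])
    rsum(data=[7, 5])
      rsum(data=[5])
        rsum(data=[])
        -> return 0
      -> return 5
    -> return 12
  -> return 14
-> return 18

Final answer: 18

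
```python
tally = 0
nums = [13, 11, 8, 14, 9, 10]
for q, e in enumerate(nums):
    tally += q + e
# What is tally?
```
Trace:
  tally=0
  tally=13, q=0, e=13
  tally=25, q=1, e=11
  tally=35, q=2, e=8
  tally=52, q=3, e=14
  tally=65, q=4, e=9
  tally=80, q=5, e=10

Final answer: 80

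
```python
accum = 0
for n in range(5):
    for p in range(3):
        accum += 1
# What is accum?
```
Trace:
  accum=0
  accum=1, n=0, p=0
  accum=2, n=0, p=1
  accum=3, n=0, p=2
  accum=4, n=1, p=0
  accum=5, n=1, p=1
  accum=6, n=1, p=2
  accum=7, n=2, p=0
  accum=8, n=2, p=1
  accum=9, n=2, p=2
  accum=10, n=3, p=0
  accum=11, n=3, p=1
  accum=12, n=3, p=2
  accum=13, n=4, p=0
  accum=14, n=4, p=1
  accum=15, n=4, p=2

Final answer: 15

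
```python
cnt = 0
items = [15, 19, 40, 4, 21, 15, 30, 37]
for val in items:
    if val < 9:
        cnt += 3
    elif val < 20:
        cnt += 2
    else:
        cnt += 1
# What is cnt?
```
Trace:
  cnt=0
  cnt=2, val=15
  cnt=4, val=19
  cnt=5, val=40
  cnt=8, val=4
  cnt=9, val=21
  cnt=11, val=15
  cnt=12, val=30
  cnt=13, val=37

Final answer: 13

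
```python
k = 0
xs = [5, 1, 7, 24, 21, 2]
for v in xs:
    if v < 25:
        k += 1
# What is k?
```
Trace:
  k=0
  k=1, v=5
  k=2, v=1
  k=3, v=7
  k=4, v=24
  k=5, v=21
  k=6, v=2

Final answer: 6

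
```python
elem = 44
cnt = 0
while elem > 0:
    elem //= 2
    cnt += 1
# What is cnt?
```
Trace:
  elem=44
  elem=44, cnt=0
  elem=22, cnt=1
  elem=11, cnt=2
  elem=5, cnt=3
  elem=2, cnt=4
  elem=1, cnt=5
  elem=0, cnt=6

Final answer: 6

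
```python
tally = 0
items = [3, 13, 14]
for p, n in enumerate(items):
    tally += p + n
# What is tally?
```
Trace:
  tally=0
  tally=3, p=0, n=3
  tally=17, p=1, n=13
  tally=33, p=2, n=14

Final answer: 33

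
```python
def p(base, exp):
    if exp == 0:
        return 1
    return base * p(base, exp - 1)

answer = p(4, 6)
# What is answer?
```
Call trace:
p(base=4, exp=6)
  p(base=4, exp=5)
    p(base=4, exp=4)
      p(base=4, exp=3)
        p(base=4, exp=2)
          p(base=4, exp=1)
            p(base=4, exp=0)
            -> return 1
          -> return 4
        -> return 16
      -> return 64
    -> return 256
  -> return 1024
-> return 4096

Final answer: 4096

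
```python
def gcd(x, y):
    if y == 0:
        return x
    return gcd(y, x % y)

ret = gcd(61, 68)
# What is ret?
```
Call trace:
gcd(x=61, y=68)
  gcd(x=68, y=61)
    gcd(x=61, y=7)
      gcd(x=7, y=5)
        gcd(x=5, y=2)
          gcd(x=2, y=1)
            gcd(x=1, y=0)
            -> return 1
          -> return 1
        -> return 1
      -> return 1
    -> return 1
  -> return 1
-> return 1

Final answer: 1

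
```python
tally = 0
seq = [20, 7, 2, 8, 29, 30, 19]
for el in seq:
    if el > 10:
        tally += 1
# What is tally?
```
Trace:
  tally=0
  tally=1, el=20
  tally=1, el=7
  tally=1, el=2
  tally=1, el=8
  tally=2, el=29
  tally=3, el=30
  tally=4, el=19

Final answer: 4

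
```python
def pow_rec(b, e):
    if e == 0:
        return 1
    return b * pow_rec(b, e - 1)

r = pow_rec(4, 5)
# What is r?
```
Call trace:
pow_rec(b=4, e=5)
  pow_rec(b=4, e=4)
    pow_rec(b=4, e=3)
      pow_rec(b=4, e=2)
        pow_rec(b=4, e=1)
          pow_rec(b=4, e=0)
          -> return 1
        -> return 4
      -> return 16
    -> return 64
  -> return 256
-> return 1024

Final answer: 1024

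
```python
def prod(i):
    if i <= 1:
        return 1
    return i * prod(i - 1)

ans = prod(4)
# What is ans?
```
Call trace:
prod(i=4)
  prod(i=3)
    prod(i=2)
      prod(i=1)
      -> return 1
    -> return 2
  -> return 6
-> return 24

Final answer: 24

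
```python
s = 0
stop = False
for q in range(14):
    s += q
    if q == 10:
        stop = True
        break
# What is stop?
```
Trace:
  s=0
  s=0, stop=False
  s=0, stop=False, q=0
  s=1, stop=False, q=1
  s=3, stop=False, q=2
  s=6, stop=False, q=3
  s=10, stop=False, q=4
  s=15, stop=False, q=5
  s=21, stop=False, q=6
  s=28, stop=False, q=7
  s=36, stop=False, q=8
  s=45, stop=False, q=9
  s=55, stop=True, q=10

Final answer: True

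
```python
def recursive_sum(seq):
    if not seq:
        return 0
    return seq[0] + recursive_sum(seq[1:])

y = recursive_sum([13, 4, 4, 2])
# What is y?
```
Call trace:
recursive_sum(seq=[13, 4, 4, 2])
  recursive_sum(seq=[4, 4, 2])
    recursive_sum(seq=[4, 2])
      recursive_sum(seq=[2])
        recursive_sum(seq=[])
        -> return 0
      -> return 2
    -> return 6
  -> return 10
-> return 23

Final answer: 23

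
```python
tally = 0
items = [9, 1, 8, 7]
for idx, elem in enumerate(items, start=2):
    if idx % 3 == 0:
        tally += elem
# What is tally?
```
Trace:
  tally=0
  tally=0, idx=2, elem=9
  tally=1, idx=3, elem=1
  tally=1, idx=4, elem=8
  tally=1, idx=5, elem=7

Final answer: 1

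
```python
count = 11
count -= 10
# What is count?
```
Trace:
  count=11
  count=1

Final answer: 1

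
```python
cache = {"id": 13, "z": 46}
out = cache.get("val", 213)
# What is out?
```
Trace:
  cache={'id': 13, 'z': 46}
  cache={'id': 13, 'z': 46}, out=213

Final answer: 213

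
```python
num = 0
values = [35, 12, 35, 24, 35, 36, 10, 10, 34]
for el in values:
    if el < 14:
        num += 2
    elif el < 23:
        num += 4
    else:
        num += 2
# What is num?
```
Trace:
  num=0
  num=2, el=35
  num=4, el=12
  num=6, el=35
  num=8, el=24
  num=10, el=35
  num=12, el=36
  num=14, el=10
  num=16, el=10
  num=18, el=34

Final answer: 18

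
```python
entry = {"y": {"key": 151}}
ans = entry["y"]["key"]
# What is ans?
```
Trace:
  entry={'y': {'key': 151}}
  entry={'y': {'key': 151}}, ans=151

Final answer: 151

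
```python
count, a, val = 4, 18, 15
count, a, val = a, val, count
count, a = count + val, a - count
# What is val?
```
Trace:
  count=4, a=18, val=15
  count=18, a=15, val=4
  count=22, a=-3, val=4

Final answer: 4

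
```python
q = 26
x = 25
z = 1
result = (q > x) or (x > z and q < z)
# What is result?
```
Trace:
  q=26
  q=26, x=25
  q=26, x=25, z=1
  q=26, x=25, z=1, result=True

Final answer: True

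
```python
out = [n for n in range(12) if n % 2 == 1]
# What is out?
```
Trace:
  n=0
  n=1
  n=2
  n=3
  n=4
  n=5
  n=6
  n=7
  n=8
  n=9
  n=10
  n=11
  out=[1, 3, 5, 7, 9, 11]

Final answer: [1, 3, 5, 7, 9, 11]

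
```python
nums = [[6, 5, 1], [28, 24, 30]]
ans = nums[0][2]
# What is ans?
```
Trace:
  nums=[[6, 5, 1], [28, 24, 30]]
  nums=[[6, 5, 1], [28, 24, 30]], ans=1

Final answer: 1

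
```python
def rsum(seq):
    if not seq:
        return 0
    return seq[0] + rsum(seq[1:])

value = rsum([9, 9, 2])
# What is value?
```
Call trace:
rsum(seq=[9, 9, 2])
  rsum(seq=[9, 2])
    rsum(seq=[2])
      rsum(seq=[])
      -> return 0
    -> return 2
  -> return 11
-> return 20

Final answer: 20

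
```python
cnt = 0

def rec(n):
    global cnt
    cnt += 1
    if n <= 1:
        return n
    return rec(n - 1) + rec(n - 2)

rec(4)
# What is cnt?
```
Call trace (a repeated sub-call is expanded the first time; later identical calls just restate its return value):
rec(n=4)
  rec(n=3)
    rec(n=2)
      rec(n=1)
      -> return 1
      rec(n=0)
      -> return 0
    -> return 1
    rec(n=1)
    -> return 1
  -> return 2
  rec(n=2) -> return 1  (same call as traced above)
-> return 3

cnt is incremented once per call, so count the calls in each subtree. Let C(n) = number of calls made by rec(n).
C(0) = C(1) = 1 (base case, no recursion); C(n) = 1 + C(n - 1) + C(n - 2) otherwise.
C(2) = 1 + C(1) + C(0) = 1 + 1 + 1 = 3
C(3) = 1 + C(2) + C(1) = 1 + 3 + 1 = 5
C(4) = 1 + C(3) + C(2) = 1 + 5 + 3 = 9
cnt = C(4) = 9

Final answer: 9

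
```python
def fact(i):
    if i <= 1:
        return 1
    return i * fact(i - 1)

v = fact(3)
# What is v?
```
Call trace:
fact(i=3)
  fact(i=2)
    fact(i=1)
    -> return 1
  -> return 2
-> return 6

Final answer: 6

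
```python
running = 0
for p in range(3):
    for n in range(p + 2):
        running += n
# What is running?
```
Trace:
  running=0
  running=0, p=0, n=0
  running=1, p=0, n=1
  running=1, p=1, n=0
  running=2, p=1, n=1
  running=4, p=1, n=2
  running=4, p=2, n=0
  running=5, p=2, n=1
  running=7, p=2, n=2
  running=10, p=2, n=3

Final answer: 10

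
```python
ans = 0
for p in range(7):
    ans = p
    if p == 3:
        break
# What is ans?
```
Trace:
  ans=0
  ans=0, p=0
  ans=1, p=1
  ans=2, p=2
  ans=3, p=3

Final answer: 3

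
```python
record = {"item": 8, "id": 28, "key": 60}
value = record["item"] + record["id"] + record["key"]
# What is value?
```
Trace:
  record={'item': 8, 'id': 28, 'key': 60}
  record={'item': 8, 'id': 28, 'key': 60}, value=96

Final answer: 96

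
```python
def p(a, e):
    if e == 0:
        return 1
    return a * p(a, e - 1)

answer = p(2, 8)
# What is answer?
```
Call trace:
p(a=2, e=8)
  p(a=2, e=7)
    p(a=2, e=6)
      p(a=2, e=5)
        p(a=2, e=4)
          p(a=2, e=3)
            p(a=2, e=2)
              p(a=2, e=1)
                p(a=2, e=0)
                -> return 1
              -> return 2
            -> return 4
          -> return 8
        -> return 16
      -> return 32
    -> return 64
  -> return 128
-> return 256

Final answer: 256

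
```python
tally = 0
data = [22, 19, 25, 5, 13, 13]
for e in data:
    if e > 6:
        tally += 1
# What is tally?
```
Trace:
  tally=0
  tally=1, e=22
  tally=2, e=19
  tally=3, e=25
  tally=3, e=5
  tally=4, e=13
  tally=5, e=13

Final answer: 5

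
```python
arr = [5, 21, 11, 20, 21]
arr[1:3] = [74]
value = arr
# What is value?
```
Trace:
  arr=[5, 21, 11, 20, 21]
  arr=[5, 74, 20, 21]
  arr=[5, 74, 20, 21], value=[5, 74, 20, 21]

Final answer: [5, 74, 20, 21]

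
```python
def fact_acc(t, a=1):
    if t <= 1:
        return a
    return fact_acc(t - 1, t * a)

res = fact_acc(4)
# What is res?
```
Call trace:
fact_acc(t=4, a=1)
  fact_acc(t=3, a=4)
    fact_acc(t=2, a=12)
      fact_acc(t=1, a=24)
      -> return 24
    -> return 24
  -> return 24
-> return 24

Final answer: 24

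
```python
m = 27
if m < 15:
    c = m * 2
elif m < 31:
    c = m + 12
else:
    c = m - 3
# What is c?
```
Trace:
  m=27
  m=27, c=39

Final answer: 39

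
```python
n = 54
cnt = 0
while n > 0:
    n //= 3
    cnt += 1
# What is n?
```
Trace:
  n=54
  n=54, cnt=0
  n=18, cnt=1
  n=6, cnt=2
  n=2, cnt=3
  n=0, cnt=4

Final answer: 0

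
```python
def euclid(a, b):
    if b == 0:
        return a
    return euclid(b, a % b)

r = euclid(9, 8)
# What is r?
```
Call trace:
euclid(a=9, b=8)
  euclid(a=8, b=1)
    euclid(a=1, b=0)
    -> return 1
  -> return 1
-> return 1

Final answer: 1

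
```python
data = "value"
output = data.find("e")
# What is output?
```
Trace:
  data='value'
  data='value', output=4

Final answer: 4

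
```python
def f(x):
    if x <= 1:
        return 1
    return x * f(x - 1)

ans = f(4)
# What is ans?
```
Call trace:
f(x=4)
  f(x=3)
    f(x=2)
      f(x=1)
      -> return 1
    -> return 2
  -> return 6
-> return 24

Final answer: 24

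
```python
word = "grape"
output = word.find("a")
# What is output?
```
Trace:
  word='grape'
  word='grape', output=2

Final answer: 2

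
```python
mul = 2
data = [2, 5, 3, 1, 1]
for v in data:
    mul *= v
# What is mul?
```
Trace:
  mul=2
  mul=4, v=2
  mul=20, v=5
  mul=60, v=3
  mul=60, v=1
  mul=60, v=1

Final answer: 60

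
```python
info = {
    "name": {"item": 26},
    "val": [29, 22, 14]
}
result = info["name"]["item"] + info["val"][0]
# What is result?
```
Trace:
  info={'name': {'item': 26}, 'val': [29, 22, 14]}
  info={'name': {'item': 26}, 'val': [29, 22, 14]}, result=55

Final answer: 55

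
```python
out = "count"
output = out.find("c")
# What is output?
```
Trace:
  out='count'
  out='count', output=0

Final answer: 0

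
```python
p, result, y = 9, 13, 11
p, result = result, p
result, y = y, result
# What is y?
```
Trace:
  p=9, result=13, y=11
  p=13, result=9, y=11
  p=13, result=11, y=9

Final answer: 9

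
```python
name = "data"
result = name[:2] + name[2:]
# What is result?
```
Trace:
  name='data'
  name='data', result='data'

Final answer: 'data'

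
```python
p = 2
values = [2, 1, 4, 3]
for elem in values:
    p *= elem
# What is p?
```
Trace:
  p=2
  p=4, elem=2
  p=4, elem=1
  p=16, elem=4
  p=48, elem=3

Final answer: 48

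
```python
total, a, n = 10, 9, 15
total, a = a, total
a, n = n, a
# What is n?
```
Trace:
  total=10, a=9, n=15
  total=9, a=10, n=15
  total=9, a=15, n=10

Final answer: 10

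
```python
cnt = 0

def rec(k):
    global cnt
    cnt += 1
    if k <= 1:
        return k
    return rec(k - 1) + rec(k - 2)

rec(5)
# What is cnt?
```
Call trace (a repeated sub-call is expanded the first time; later identical calls just restate its return value):
rec(k=5)
  rec(k=4)
    rec(k=3)
      rec(k=2)
        rec(k=1)
        -> return 1
        rec(k=0)
        -> return 0
      -> return 1
      rec(k=1)
      -> return 1
    -> return 2
    rec(k=2) -> return 1  (same call as traced above)
  -> return 3
  rec(k=3) -> return 2  (same call as traced above)
-> return 5

cnt is incremented once per call, so count the calls in each subtree. Let C(k) = number of calls made by rec(k).
C(0) = C(1) = 1 (base case, no recursion); C(k) = 1 + C(k - 1) + C(k - 2) otherwise.
C(2) = 1 + C(1) + C(0) = 1 + 1 + 1 = 3
C(3) = 1 + C(2) + C(1) = 1 + 3 + 1 = 5
C(4) = 1 + C(3) + C(2) = 1 + 5 + 3 = 9
C(5) = 1 + C(4) + C(3) = 1 + 9 + 5 = 15
cnt = C(5) = 15

Final answer: 15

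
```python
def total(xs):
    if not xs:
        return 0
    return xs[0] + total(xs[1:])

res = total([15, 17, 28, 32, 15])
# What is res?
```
Call trace:
total(xs=[15, 17, 28, 32, 15])
  total(xs=[17, 28, 32, 15])
    total(xs=[28, 32, 15])
      total(xs=[32, 15])
        total(xs=[15])
          total(xs=[])
          -> return 0
        -> return 15
      -> return 47
    -> return 75
  -> return 92
-> return 107

Final answer: 107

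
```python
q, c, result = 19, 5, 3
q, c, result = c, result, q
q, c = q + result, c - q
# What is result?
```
Trace:
  q=19, c=5, result=3
  q=5, c=3, result=19
  q=24, c=-2, result=19

Final answer: 19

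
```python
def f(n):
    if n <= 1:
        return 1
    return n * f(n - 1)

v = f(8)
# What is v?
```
Call trace:
f(n=8)
  f(n=7)
    f(n=6)
      f(n=5)
        f(n=4)
          f(n=3)
            f(n=2)
              f(n=1)
              -> return 1
            -> return 2
          -> return 6
        -> return 24
      -> return 120
    -> return 720
  -> return 5040
-> return 40320

Final answer: 40320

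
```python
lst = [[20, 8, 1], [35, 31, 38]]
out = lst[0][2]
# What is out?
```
Trace:
  lst=[[20, 8, 1], [35, 31, 38]]
  lst=[[20, 8, 1], [35, 31, 38]], out=1

Final answer: 1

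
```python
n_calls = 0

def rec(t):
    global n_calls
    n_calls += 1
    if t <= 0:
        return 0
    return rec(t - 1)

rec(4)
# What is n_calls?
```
Call trace:
rec(t=4)
  rec(t=3)
    rec(t=2)
      rec(t=1)
        rec(t=0)
        -> return 0
      -> return 0
    -> return 0
  -> return 0
-> return 0

n_calls is incremented once per call. rec is entered once for each t = 4, 3, 2, 1, 0 (the t <= 0 call returns without recursing), i.e. 4 + 1 calls.
n_calls = 5

Final answer: 5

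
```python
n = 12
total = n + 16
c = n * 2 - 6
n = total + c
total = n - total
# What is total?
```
Trace:
  n=12
  n=12, total=28
  n=12, total=28, c=18
  n=46, total=28, c=18
  n=46, total=18, c=18

Final answer: 18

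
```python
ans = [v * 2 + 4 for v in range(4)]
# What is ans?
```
Trace:
  v=0
  v=1
  v=2
  v=3
  ans=[4, 6, 8, 10]

Final answer: [4, 6, 8, 10]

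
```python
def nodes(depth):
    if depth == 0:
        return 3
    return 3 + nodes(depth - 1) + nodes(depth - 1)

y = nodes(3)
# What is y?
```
Call trace (a repeated sub-call is expanded the first time; later identical calls just restate its return value):
nodes(depth=3)
  nodes(depth=2)
    nodes(depth=1)
      nodes(depth=0)
      -> return 3
      nodes(depth=0)
      -> return 3
    -> return 9
    nodes(depth=1) -> return 9  (same call as traced above)
  -> return 21
  nodes(depth=2) -> return 21  (same call as traced above)
-> return 45

Final answer: 45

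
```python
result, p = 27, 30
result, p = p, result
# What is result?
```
Trace:
  result=27, p=30
  result=30, p=27

Final answer: 30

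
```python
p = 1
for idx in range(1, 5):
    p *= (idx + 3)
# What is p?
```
Trace:
  p=1
  p=4, idx=1
  p=20, idx=2
  p=120, idx=3
  p=840, idx=4

Final answer: 840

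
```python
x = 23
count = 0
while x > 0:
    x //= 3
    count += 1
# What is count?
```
Trace:
  x=23
  x=23, count=0
  x=7, count=1
  x=2, count=2
  x=0, count=3

Final answer: 3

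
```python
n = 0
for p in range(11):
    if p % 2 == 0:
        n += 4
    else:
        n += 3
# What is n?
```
Trace:
  n=0
  n=4, p=0
  n=7, p=1
  n=11, p=2
  n=14, p=3
  n=18, p=4
  n=21, p=5
  n=25, p=6
  n=28, p=7
  n=32, p=8
  n=35, p=9
  n=39, p=10

Final answer: 39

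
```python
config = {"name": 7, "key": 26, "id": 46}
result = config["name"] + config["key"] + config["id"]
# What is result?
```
Trace:
  config={'name': 7, 'key': 26, 'id': 46}
  config={'name': 7, 'key': 26, 'id': 46}, result=79

Final answer: 79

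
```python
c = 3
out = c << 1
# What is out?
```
Trace:
  c=3
  c=3, out=6

Final answer: 6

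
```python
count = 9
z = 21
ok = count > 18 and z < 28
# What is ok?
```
Trace:
  count=9
  count=9, z=21
  count=9, z=21, ok=False

Final answer: False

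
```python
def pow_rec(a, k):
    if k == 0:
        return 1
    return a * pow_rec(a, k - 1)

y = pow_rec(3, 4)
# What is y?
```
Call trace:
pow_rec(a=3, k=4)
  pow_rec(a=3, k=3)
    pow_rec(a=3, k=2)
      pow_rec(a=3, k=1)
        pow_rec(a=3, k=0)
        -> return 1
      -> return 3
    -> return 9
  -> return 27
-> return 81

Final answer: 81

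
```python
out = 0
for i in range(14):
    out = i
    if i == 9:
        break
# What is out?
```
Trace:
  out=0
  out=0, i=0
  out=1, i=1
  out=2, i=2
  out=3, i=3
  out=4, i=4
  out=5, i=5
  out=6, i=6
  out=7, i=7
  out=8, i=8
  out=9, i=9

Final answer: 9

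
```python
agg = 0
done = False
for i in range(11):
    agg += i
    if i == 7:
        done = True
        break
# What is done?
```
Trace:
  agg=0
  agg=0, done=False
  agg=0, done=False, i=0
  agg=1, done=False, i=1
  agg=3, done=False, i=2
  agg=6, done=False, i=3
  agg=10, done=False, i=4
  agg=15, done=False, i=5
  agg=21, done=False, i=6
  agg=28, done=True, i=7

Final answer: True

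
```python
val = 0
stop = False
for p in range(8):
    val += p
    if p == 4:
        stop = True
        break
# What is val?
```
Trace:
  val=0
  val=0, stop=False
  val=0, stop=False, p=0
  val=1, stop=False, p=1
  val=3, stop=False, p=2
  val=6, stop=False, p=3
  val=10, stop=True, p=4

Final answer: 10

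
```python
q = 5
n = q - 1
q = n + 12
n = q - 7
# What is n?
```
Trace:
  q=5
  q=5, n=4
  q=16, n=4
  q=16, n=9

Final answer: 9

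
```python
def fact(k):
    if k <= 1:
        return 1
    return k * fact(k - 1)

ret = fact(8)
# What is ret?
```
Call trace:
fact(k=8)
  fact(k=7)
    fact(k=6)
      fact(k=5)
        fact(k=4)
          fact(k=3)
            fact(k=2)
              fact(k=1)
              -> return 1
            -> return 2
          -> return 6
        -> return 24
      -> return 120
    -> return 720
  -> return 5040
-> return 40320

Final answer: 40320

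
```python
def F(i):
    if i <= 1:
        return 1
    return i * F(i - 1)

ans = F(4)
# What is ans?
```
Call trace:
F(i=4)
  F(i=3)
    F(i=2)
      F(i=1)
      -> return 1
    -> return 2
  -> return 6
-> return 24

Final answer: 24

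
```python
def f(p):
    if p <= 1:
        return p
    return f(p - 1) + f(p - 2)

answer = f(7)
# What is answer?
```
Call trace (a repeated sub-call is expanded the first time; later identical calls just restate its return value):
f(p=7)
  f(p=6)
    f(p=5)
      f(p=4)
        f(p=3)
          f(p=2)
            f(p=1)
            -> return 1
            f(p=0)
            -> return 0
          -> return 1
          f(p=1)
          -> return 1
        -> return 2
        f(p=2) -> return 1  (same call as traced above)
      -> return 3
      f(p=3) -> return 2  (same call as traced above)
    -> return 5
    f(p=4) -> return 3  (same call as traced above)
  -> return 8
  f(p=5) -> return 5  (same call as traced above)
-> return 13

Final answer: 13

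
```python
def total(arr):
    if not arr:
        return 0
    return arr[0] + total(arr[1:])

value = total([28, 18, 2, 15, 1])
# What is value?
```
Call trace:
total(arr=[28, 18, 2, 15, 1])
  total(arr=[18, 2, 15, 1])
    total(arr=[2, 15, 1])
      total(arr=[15, 1])
        total(arr=[1])
          total(arr=[])
          -> return 0
        -> return 1
      -> return 16
    -> return 18
  -> return 36
-> return 64

Final answer: 64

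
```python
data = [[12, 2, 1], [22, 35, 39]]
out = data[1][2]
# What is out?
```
Trace:
  data=[[12, 2, 1], [22, 35, 39]]
  data=[[12, 2, 1], [22, 35, 39]], out=39

Final answer: 39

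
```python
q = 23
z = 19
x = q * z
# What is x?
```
Trace:
  q=23
  q=23, z=19
  q=23, z=19, x=437

Final answer: 437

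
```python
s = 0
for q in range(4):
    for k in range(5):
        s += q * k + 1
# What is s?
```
Trace:
  s=0
  s=1, q=0, k=0
  s=2, q=0, k=1
  s=3, q=0, k=2
  s=4, q=0, k=3
  s=5, q=0, k=4
  s=6, q=1, k=0
  s=8, q=1, k=1
  s=11, q=1, k=2
  s=15, q=1, k=3
  s=20, q=1, k=4
  s=21, q=2, k=0
  s=24, q=2, k=1
  s=29, q=2, k=2
  s=36, q=2, k=3
  s=45, q=2, k=4
  s=46, q=3, k=0
  s=50, q=3, k=1
  s=57, q=3, k=2
  s=67, q=3, k=3
  s=80, q=3, k=4

Final answer: 80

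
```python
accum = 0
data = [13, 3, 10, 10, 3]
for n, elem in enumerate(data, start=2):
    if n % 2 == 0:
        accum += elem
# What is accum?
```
Trace:
  accum=0
  accum=13, n=2, elem=13
  accum=13, n=3, elem=3
  accum=23, n=4, elem=10
  accum=23, n=5, elem=10
  accum=26, n=6, elem=3

Final answer: 26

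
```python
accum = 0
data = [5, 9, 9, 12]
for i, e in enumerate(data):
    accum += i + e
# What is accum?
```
Trace:
  accum=0
  accum=5, i=0, e=5
  accum=15, i=1, e=9
  accum=26, i=2, e=9
  accum=41, i=3, e=12

Final answer: 41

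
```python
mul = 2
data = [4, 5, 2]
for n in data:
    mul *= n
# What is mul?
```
Trace:
  mul=2
  mul=8, n=4
  mul=40, n=5
  mul=80, n=2

Final answer: 80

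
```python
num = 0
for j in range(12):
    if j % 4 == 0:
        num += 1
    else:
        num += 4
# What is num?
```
Trace:
  num=0
  num=1, j=0
  num=5, j=1
  num=9, j=2
  num=13, j=3
  num=14, j=4
  num=18, j=5
  num=22, j=6
  num=26, j=7
  num=27, j=8
  num=31, j=9
  num=35, j=10
  num=39, j=11

Final answer: 39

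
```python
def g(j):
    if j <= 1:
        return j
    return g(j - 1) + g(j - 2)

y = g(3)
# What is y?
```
Call trace:
g(j=3)
  g(j=2)
    g(j=1)
    -> return 1
    g(j=0)
    -> return 0
  -> return 1
  g(j=1)
  -> return 1
-> return 2

Final answer: 2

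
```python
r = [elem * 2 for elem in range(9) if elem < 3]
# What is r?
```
Trace:
  elem=0
  elem=1
  elem=2
  elem=3
  elem=4
  elem=5
  elem=6
  elem=7
  elem=8
  r=[0, 2, 4]

Final answer: [0, 2, 4]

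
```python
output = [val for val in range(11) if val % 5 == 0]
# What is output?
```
Trace:
  val=0
  val=1
  val=2
  val=3
  val=4
  val=5
  val=6
  val=7
  val=8
  val=9
  val=10
  output=[0, 5, 10]

Final answer: [0, 5, 10]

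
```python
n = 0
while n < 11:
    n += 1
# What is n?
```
Trace:
  n=0
  n=1
  n=2
  n=3
  n=4
  n=5
  n=6
  n=7
  n=8
  n=9
  n=10
  n=11

Final answer: 11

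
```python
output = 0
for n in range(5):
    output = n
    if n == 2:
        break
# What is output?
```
Trace:
  output=0
  output=0, n=0
  output=1, n=1
  output=2, n=2

Final answer: 2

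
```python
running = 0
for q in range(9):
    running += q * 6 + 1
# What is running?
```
Trace:
  running=0
  running=1, q=0
  running=8, q=1
  running=21, q=2
  running=40, q=3
  running=65, q=4
  running=96, q=5
  running=133, q=6
  running=176, q=7
  running=225, q=8

Final answer: 225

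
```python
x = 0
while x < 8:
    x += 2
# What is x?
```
Trace:
  x=0
  x=2
  x=4
  x=6
  x=8

Final answer: 8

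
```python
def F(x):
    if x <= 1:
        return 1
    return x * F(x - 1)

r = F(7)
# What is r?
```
Call trace:
F(x=7)
  F(x=6)
    F(x=5)
      F(x=4)
        F(x=3)
          F(x=2)
            F(x=1)
            -> return 1
          -> return 2
        -> return 6
      -> return 24
    -> return 120
  -> return 720
-> return 5040

Final answer: 5040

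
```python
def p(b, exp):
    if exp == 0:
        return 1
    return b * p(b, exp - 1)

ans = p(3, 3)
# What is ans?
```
Call trace:
p(b=3, exp=3)
  p(b=3, exp=2)
    p(b=3, exp=1)
      p(b=3, exp=0)
      -> return 1
    -> return 3
  -> return 9
-> return 27

Final answer: 27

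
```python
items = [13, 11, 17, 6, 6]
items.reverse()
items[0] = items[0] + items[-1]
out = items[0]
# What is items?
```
Trace:
  items=[13, 11, 17, 6, 6]
  items=[6, 6, 17, 11, 13]
  items=[19, 6, 17, 11, 13]
  items=[19, 6, 17, 11, 13], out=19

Final answer: [19, 6, 17, 11, 13]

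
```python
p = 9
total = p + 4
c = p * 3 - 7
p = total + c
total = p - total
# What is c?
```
Trace:
  p=9
  p=9, total=13
  p=9, total=13, c=20
  p=33, total=13, c=20
  p=33, total=20, c=20

Final answer: 20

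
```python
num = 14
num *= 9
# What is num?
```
Trace:
  num=14
  num=126

Final answer: 126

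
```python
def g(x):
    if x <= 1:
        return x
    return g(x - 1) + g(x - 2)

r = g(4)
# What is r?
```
Call trace (a repeated sub-call is expanded the first time; later identical calls just restate its return value):
g(x=4)
  g(x=3)
    g(x=2)
      g(x=1)
      -> return 1
      g(x=0)
      -> return 0
    -> return 1
    g(x=1)
    -> return 1
  -> return 2
  g(x=2) -> return 1  (same call as traced above)
-> return 3

Final answer: 3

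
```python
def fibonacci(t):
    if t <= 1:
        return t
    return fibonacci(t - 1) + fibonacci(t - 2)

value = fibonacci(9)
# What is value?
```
Call trace (a repeated sub-call is expanded the first time; later identical calls just restate its return value):
fibonacci(t=9)
  fibonacci(t=8)
    fibonacci(t=7)
      fibonacci(t=6)
        fibonacci(t=5)
          fibonacci(t=4)
            fibonacci(t=3)
              fibonacci(t=2)
                fibonacci(t=1)
                -> return 1
                fibonacci(t=0)
                -> return 0
              -> return 1
              fibonacci(t=1)
              -> return 1
            -> return 2
            fibonacci(t=2) -> return 1  (same call as traced above)
          -> return 3
          fibonacci(t=3) -> return 2  (same call as traced above)
        -> return 5
        fibonacci(t=4) -> return 3  (same call as traced above)
      -> return 8
      fibonacci(t=5) -> return 5  (same call as traced above)
    -> return 13
    fibonacci(t=6) -> return 8  (same call as traced above)
  -> return 21
  fibonacci(t=7) -> return 13  (same call as traced above)
-> return 34

Final answer: 34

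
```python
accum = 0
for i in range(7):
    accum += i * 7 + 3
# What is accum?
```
Trace:
  accum=0
  accum=3, i=0
  accum=13, i=1
  accum=30, i=2
  accum=54, i=3
  accum=85, i=4
  accum=123, i=5
  accum=168, i=6

Final answer: 168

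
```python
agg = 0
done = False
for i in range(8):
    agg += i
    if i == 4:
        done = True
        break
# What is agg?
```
Trace:
  agg=0
  agg=0, done=False
  agg=0, done=False, i=0
  agg=1, done=False, i=1
  agg=3, done=False, i=2
  agg=6, done=False, i=3
  agg=10, done=True, i=4

Final answer: 10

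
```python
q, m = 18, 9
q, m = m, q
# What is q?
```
Trace:
  q=18, m=9
  q=9, m=18

Final answer: 9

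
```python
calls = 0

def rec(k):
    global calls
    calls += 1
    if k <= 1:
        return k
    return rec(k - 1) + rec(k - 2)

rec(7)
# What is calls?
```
Call trace (a repeated sub-call is expanded the first time; later identical calls just restate its return value):
rec(k=7)
  rec(k=6)
    rec(k=5)
      rec(k=4)
        rec(k=3)
          rec(k=2)
            rec(k=1)
            -> return 1
            rec(k=0)
            -> return 0
          -> return 1
          rec(k=1)
          -> return 1
        -> return 2
        rec(k=2) -> return 1  (same call as traced above)
      -> return 3
      rec(k=3) -> return 2  (same call as traced above)
    -> return 5
    rec(k=4) -> return 3  (same call as traced above)
  -> return 8
  rec(k=5) -> return 5  (same call as traced above)
-> return 13

calls is incremented once per call, so count the calls in each subtree. Let C(k) = number of calls made by rec(k).
C(0) = C(1) = 1 (base case, no recursion); C(k) = 1 + C(k - 1) + C(k - 2) otherwise.
C(2) = 1 + C(1) + C(0) = 1 + 1 + 1 = 3
C(3) = 1 + C(2) + C(1) = 1 + 3 + 1 = 5
C(4) = 1 + C(3) + C(2) = 1 + 5 + 3 = 9
C(5) = 1 + C(4) + C(3) = 1 + 9 + 5 = 15
C(6) = 1 + C(5) + C(4) = 1 + 15 + 9 = 25
C(7) = 1 + C(6) + C(5) = 1 + 25 + 15 = 41
calls = C(7) = 41

Final answer: 41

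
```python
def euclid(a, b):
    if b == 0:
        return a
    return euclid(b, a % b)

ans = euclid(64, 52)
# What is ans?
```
Call trace:
euclid(a=64, b=52)
  euclid(a=52, b=12)
    euclid(a=12, b=4)
      euclid(a=4, b=0)
      -> return 4
    -> return 4
  -> return 4
-> return 4

Final answer: 4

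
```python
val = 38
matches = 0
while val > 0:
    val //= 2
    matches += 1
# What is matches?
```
Trace:
  val=38
  val=38, matches=0
  val=19, matches=1
  val=9, matches=2
  val=4, matches=3
  val=2, matches=4
  val=1, matches=5
  val=0, matches=6

Final answer: 6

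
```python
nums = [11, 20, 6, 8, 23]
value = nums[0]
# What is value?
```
Trace:
  nums=[11, 20, 6, 8, 23]
  nums=[11, 20, 6, 8, 23], value=11

Final answer: 11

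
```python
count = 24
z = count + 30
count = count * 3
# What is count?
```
Trace:
  count=24
  count=24, z=54
  count=72, z=54

Final answer: 72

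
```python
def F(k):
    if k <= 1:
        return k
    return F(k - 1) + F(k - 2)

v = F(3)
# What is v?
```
Call trace:
F(k=3)
  F(k=2)
    F(k=1)
    -> return 1
    F(k=0)
    -> return 0
  -> return 1
  F(k=1)
  -> return 1
-> return 2

Final answer: 2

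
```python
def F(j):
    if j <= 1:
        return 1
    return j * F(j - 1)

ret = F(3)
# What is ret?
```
Call trace:
F(j=3)
  F(j=2)
    F(j=1)
    -> return 1
  -> return 2
-> return 6

Final answer: 6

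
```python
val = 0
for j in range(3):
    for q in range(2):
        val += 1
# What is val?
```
Trace:
  val=0
  val=1, j=0, q=0
  val=2, j=0, q=1
  val=3, j=1, q=0
  val=4, j=1, q=1
  val=5, j=2, q=0
  val=6, j=2, q=1

Final answer: 6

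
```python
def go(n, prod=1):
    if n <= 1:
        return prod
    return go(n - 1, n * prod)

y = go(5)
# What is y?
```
Call trace:
go(n=5, prod=1)
  go(n=4, prod=5)
    go(n=3, prod=20)
      go(n=2, prod=60)
        go(n=1, prod=120)
        -> return 120
      -> return 120
    -> return 120
  -> return 120
-> return 120

Final answer: 120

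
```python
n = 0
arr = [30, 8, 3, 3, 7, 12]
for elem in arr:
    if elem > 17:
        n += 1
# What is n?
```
Trace:
  n=0
  n=1, elem=30
  n=1, elem=8
  n=1, elem=3
  n=1, elem=3
  n=1, elem=7
  n=1, elem=12

Final answer: 1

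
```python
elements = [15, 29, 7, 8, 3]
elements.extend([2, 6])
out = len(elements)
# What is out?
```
Trace:
  elements=[15, 29, 7, 8, 3]
  elements=[15, 29, 7, 8, 3, 2, 6]
  elements=[15, 29, 7, 8, 3, 2, 6], out=7

Final answer: 7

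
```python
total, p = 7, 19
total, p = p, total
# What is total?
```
Trace:
  total=7, p=19
  total=19, p=7

Final answer: 19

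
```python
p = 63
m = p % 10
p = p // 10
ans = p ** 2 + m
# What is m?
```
Trace:
  p=63
  p=63, m=3
  p=6, m=3
  p=6, m=3, ans=39

Final answer: 3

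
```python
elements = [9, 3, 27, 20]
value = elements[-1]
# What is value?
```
Trace:
  elements=[9, 3, 27, 20]
  elements=[9, 3, 27, 20], value=20

Final answer: 20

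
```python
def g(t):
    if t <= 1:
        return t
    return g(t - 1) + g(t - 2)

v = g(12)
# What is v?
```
Call trace (a repeated sub-call is expanded the first time; later identical calls just restate its return value):
g(t=12)
  g(t=11)
    g(t=10)
      g(t=9)
        g(t=8)
          g(t=7)
            g(t=6)
              g(t=5)
                g(t=4)
                  g(t=3)
                    g(t=2)
                      g(t=1)
                      -> return 1
                      g(t=0)
                      -> return 0
                    -> return 1
                    g(t=1)
                    -> return 1
                  -> return 2
                  g(t=2) -> return 1  (same call as traced above)
                -> return 3
                g(t=3) -> return 2  (same call as traced above)
              -> return 5
              g(t=4) -> return 3  (same call as traced above)
            -> return 8
            g(t=5) -> return 5  (same call as traced above)
          -> return 13
          g(t=6) -> return 8  (same call as traced above)
        -> return 21
        g(t=7) -> return 13  (same call as traced above)
      -> return 34
      g(t=8) -> return 21  (same call as traced above)
    -> return 55
    g(t=9) -> return 34  (same call as traced above)
  -> return 89
  g(t=10) -> return 55  (same call as traced above)
-> return 144

Final answer: 144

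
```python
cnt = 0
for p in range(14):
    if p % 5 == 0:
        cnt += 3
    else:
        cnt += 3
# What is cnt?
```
Trace:
  cnt=0
  cnt=3, p=0
  cnt=6, p=1
  cnt=9, p=2
  cnt=12, p=3
  cnt=15, p=4
  cnt=18, p=5
  cnt=21, p=6
  cnt=24, p=7
  cnt=27, p=8
  cnt=30, p=9
  cnt=33, p=10
  cnt=36, p=11
  cnt=39, p=12
  cnt=42, p=13

Final answer: 42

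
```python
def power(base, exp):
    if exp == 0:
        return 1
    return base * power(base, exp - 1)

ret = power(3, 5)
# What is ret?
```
Call trace:
power(base=3, exp=5)
  power(base=3, exp=4)
    power(base=3, exp=3)
      power(base=3, exp=2)
        power(base=3, exp=1)
          power(base=3, exp=0)
          -> return 1
        -> return 3
      -> return 9
    -> return 27
  -> return 81
-> return 243

Final answer: 243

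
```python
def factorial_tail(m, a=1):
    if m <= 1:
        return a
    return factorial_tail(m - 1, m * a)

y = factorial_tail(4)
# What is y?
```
Call trace:
factorial_tail(m=4, a=1)
  factorial_tail(m=3, a=4)
    factorial_tail(m=2, a=12)
      factorial_tail(m=1, a=24)
      -> return 24
    -> return 24
  -> return 24
-> return 24

Final answer: 24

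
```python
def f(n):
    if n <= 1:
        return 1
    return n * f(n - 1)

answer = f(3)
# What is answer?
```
Call trace:
f(n=3)
  f(n=2)
    f(n=1)
    -> return 1
  -> return 2
-> return 6

Final answer: 6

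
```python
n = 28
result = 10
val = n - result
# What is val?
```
Trace:
  n=28
  n=28, result=10
  n=28, result=10, val=18

Final answer: 18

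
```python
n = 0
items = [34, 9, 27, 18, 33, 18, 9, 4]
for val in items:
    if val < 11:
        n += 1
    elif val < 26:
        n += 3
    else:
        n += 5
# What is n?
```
Trace:
  n=0
  n=5, val=34
  n=6, val=9
  n=11, val=27
  n=14, val=18
  n=19, val=33
  n=22, val=18
  n=23, val=9
  n=24, val=4

Final answer: 24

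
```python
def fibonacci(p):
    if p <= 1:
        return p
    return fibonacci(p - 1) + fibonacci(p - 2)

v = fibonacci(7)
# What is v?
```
Call trace (a repeated sub-call is expanded the first time; later identical calls just restate its return value):
fibonacci(p=7)
  fibonacci(p=6)
    fibonacci(p=5)
      fibonacci(p=4)
        fibonacci(p=3)
          fibonacci(p=2)
            fibonacci(p=1)
            -> return 1
            fibonacci(p=0)
            -> return 0
          -> return 1
          fibonacci(p=1)
          -> return 1
        -> return 2
        fibonacci(p=2) -> return 1  (same call as traced above)
      -> return 3
      fibonacci(p=3) -> return 2  (same call as traced above)
    -> return 5
    fibonacci(p=4) -> return 3  (same call as traced above)
  -> return 8
  fibonacci(p=5) -> return 5  (same call as traced above)
-> return 13

Final answer: 13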